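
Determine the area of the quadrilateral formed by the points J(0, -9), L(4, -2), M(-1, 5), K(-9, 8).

Using the Shoelace formula for a quadrilateral (vertices in order):
Area = (1/2)|sum of (x_i * y_(i+1) - x_(i+1) * y_i)|
Terms: (0*-2 - 4*-9) = 36, (4*5 - -1*-2) = 18, (-1*8 - -9*5) = 37, (-9*-9 - 0*8) = 81
Sum = 172
Area = (1/2)(172) = 86

86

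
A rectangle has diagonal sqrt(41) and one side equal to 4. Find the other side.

Using the Pythagorean theorem: d^2 = a^2 + b^2
b^2 = d^2 - a^2
b^2 = 41 - 16
b^2 = 25
b = sqrt(25) = 5

5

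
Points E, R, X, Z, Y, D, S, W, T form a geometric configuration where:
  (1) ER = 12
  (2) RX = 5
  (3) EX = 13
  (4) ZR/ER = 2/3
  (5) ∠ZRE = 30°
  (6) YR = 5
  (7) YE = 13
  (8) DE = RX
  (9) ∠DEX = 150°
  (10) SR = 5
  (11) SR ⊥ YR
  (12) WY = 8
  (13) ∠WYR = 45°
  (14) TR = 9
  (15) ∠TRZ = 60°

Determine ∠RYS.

Step 1: By the law of cosines on triangle YRS: YS² = 5² + 5² − 2·5·5·cos(90°) = 50, so YS = 5·√2.
Step 2: By the inverse law of cosines on triangle RYS: cos(∠RYS) = (5² + (5·√2)² − 5²) / (2·5·5·√2) = 50/70.71 = 0.7071, so ∠RYS = 45°.

Therefore, the measure of angle ∠RYS = 45°.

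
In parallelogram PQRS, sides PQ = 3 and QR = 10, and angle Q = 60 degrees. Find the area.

The area of a parallelogram equals the product of two adjacent sides times the sine of the included angle.
This is because the height equals 10 * sin(60°) = 5*sqrt(3).
Area = 3 * 5*sqrt(3) = 15*sqrt(3)

15*sqrt(3)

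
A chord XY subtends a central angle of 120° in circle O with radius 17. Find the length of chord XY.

Drop a perpendicular from the center to the chord, bisecting both the chord and the central angle.
Each half-chord = r sin(θ/2) = 17 sin(60°).
The full chord = 2 × 17 × sin(60°) = 17*sqrt(3).

17*sqrt(3)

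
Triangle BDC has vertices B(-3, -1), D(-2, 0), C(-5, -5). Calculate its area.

Using the Shoelace formula for a triangle:
Area = (1/2)|x0(y1 - y2) + x1(y2 - y0) + x2(y0 - y1)|
Area = (1/2)|-3(0 - -5) + -2(-5 - -1) + -5(-1 - 0)|
Area = (1/2)|-15 + 8 + 5|
Area = (1/2)|-2|
Area = (1/2)(2)
Area = 1

1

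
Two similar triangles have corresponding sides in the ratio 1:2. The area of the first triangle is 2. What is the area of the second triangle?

The ratio of areas of similar triangles = (side ratio)^2.
Side ratio = 1:2, so area ratio = 1:4.
Area of the second triangle / Area of the first triangle = 4/1
Area of the second triangle = 2 * 4/1 = 8

8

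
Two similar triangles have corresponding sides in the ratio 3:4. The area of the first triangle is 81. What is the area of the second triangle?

For similar figures, the area ratio equals the square of the side ratio.
Side ratio (the first triangle to the second triangle) = 3:4, so area ratio = 3^2:4^2 = 9:16.
If the area of the first triangle is 81, then the area of the second triangle = 81 * (16/9) = 144.

144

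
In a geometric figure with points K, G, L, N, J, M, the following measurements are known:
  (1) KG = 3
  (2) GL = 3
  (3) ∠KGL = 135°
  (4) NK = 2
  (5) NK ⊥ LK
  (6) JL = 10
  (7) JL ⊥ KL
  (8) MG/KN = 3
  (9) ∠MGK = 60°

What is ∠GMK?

From the given relations: MG = 3·KN = 3·2 = 6.
Step 1: By the law of cosines on triangle MGK: MK² = 6² + 3² − 2·6·3·cos(60°) = 27, so MK = 3·√3.
Step 2: By the inverse law of cosines on triangle GMK: cos(∠GMK) = (6² + (3·√3)² − 3²) / (2·6·3·√3) = 54/62.35 = 0.866, so ∠GMK = 30°.

Therefore, the measure of angle ∠GMK = 30°.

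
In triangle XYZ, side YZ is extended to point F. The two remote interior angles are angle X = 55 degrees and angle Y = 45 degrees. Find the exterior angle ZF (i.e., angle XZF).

By the exterior angle theorem, an exterior angle of a triangle equals the sum of the two remote interior angles.
Exterior angle = angle X + angle Y
Exterior angle = 55 + 45 = 100 degrees

100 degrees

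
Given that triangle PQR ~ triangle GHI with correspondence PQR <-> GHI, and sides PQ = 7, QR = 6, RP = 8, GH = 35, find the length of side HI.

Similar triangles have proportional sides. Setting up the proportion:
GH / PQ = HI / QR
35 / 7 = HI / 6
HI = 6 * 35 / 7 = 30.

30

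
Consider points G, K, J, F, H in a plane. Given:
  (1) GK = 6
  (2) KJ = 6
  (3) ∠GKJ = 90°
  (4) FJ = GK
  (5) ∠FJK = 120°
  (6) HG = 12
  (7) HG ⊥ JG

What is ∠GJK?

Step 1: By the law of cosines on triangle JKG: JG² = 6² + 6² − 2·6·6·cos(90°) = 72, so JG = 6·√2.
Step 2: By the inverse law of cosines on triangle GJK: cos(∠GJK) = ((6·√2)² + 6² − 6²) / (2·6·√2·6) = 72/101.82 = 0.7071, so ∠GJK = 45°.

Therefore, the measure of angle ∠GJK = 45°.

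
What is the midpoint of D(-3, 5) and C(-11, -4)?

M = ((x₁ + x₂)/2, (y₁ + y₂)/2)
= ((-3 + -11)/2, (5 + -4)/2)
= (-14/2, 1/2) = (-7, 1/2)

(-7, 1/2)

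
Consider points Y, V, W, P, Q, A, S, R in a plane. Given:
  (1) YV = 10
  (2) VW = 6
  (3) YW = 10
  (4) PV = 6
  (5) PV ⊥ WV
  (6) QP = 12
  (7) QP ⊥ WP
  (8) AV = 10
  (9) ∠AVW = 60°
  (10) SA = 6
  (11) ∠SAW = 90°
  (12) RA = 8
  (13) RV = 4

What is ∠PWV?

Step 1: By the law of cosines on triangle WVP: WP² = 6² + 6² − 2·6·6·cos(90°) = 72, so WP = 6·√2.
Step 2: By the inverse law of cosines on triangle PWV: cos(∠PWV) = ((6·√2)² + 6² − 6²) / (2·6·√2·6) = 72/101.82 = 0.7071, so ∠PWV = 45°.

Therefore, the measure of angle ∠PWV = 45°.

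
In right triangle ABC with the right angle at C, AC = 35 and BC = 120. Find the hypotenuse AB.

AB = sqrt(35^2 + 120^2) = sqrt(15625) = 125

125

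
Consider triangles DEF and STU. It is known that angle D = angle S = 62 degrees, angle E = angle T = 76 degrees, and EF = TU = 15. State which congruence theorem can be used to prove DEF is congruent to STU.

The given information matches AAS: Two pairs of corresponding angles and a non-included side are equal (Angle-Angle-Side).

AAS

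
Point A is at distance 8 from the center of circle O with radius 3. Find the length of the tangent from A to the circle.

The tangent, radius, and line from the external point to the center form a right triangle.
The right angle is where the tangent meets the radius.
By the Pythagorean theorem: tangent² + 3² = 8²
tangent² = 64 - 9 = 55
tangent = sqrt(55)

sqrt(55)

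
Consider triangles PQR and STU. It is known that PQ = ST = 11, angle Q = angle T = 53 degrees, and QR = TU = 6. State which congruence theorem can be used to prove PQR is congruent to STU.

The given information provides:
PQ = ST = 11, angle Q = angle T = 53 degrees, and QR = TU = 6
This matches the SAS congruence theorem.
Two pairs of corresponding sides and the included angle are equal (Side-Angle-Side).

SAS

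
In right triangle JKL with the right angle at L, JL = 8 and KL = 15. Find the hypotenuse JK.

In a right triangle, the square of the hypotenuse equals the sum of the squares of the two legs.
The legs are 8 and 15, so the hypotenuse = sqrt(64 + 225) = sqrt(289) = 17.

17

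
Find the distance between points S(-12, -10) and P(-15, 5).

d = sqrt((-15 - -12)^2 + (5 - -10)^2)
d = sqrt(-3^2 + 15^2)
d = sqrt(9 + 225)
d = sqrt(234) = 3*sqrt(26)

3*sqrt(26)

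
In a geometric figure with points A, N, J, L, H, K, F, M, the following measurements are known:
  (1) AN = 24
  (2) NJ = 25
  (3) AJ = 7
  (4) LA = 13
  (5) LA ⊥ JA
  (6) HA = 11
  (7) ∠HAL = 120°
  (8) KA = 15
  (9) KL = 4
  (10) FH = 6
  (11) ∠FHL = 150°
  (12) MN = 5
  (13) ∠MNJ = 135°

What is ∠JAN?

Step 1: By the inverse law of cosines on triangle JAN: cos(∠JAN) = (7² + 24² − 25²) / (2·7·24) = 0/336 = 0, so ∠JAN = 90°.

Therefore, the measure of angle ∠JAN = 90°.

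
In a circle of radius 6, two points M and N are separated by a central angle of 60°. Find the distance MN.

Chord = 2(6) sin(30°) = 6

6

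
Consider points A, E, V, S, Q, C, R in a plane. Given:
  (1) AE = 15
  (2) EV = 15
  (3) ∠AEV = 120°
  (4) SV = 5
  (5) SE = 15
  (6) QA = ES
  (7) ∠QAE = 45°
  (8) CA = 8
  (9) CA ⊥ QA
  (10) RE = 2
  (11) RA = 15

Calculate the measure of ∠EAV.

Step 1: By the law of cosines on triangle AEV: AV² = 15² + 15² − 2·15·15·cos(120°) = 675, so AV = 15·√3.
Step 2: By the inverse law of cosines on triangle EAV: cos(∠EAV) = (15² + (15·√3)² − 15²) / (2·15·15·√3) = 675/779.42 = 0.866, so ∠EAV = 30°.

Therefore, the measure of angle ∠EAV = 30°.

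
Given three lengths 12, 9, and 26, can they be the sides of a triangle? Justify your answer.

Check the triangle inequality: 12 + 9 = 21 ≤ 26.
Since the sum of two sides does not exceed the third, no triangle can be formed.

No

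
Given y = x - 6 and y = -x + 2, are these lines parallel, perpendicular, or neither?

Slope of line 1: m1 = 1
Slope of line 2: m2 = -1
Two lines are perpendicular when the product of their slopes is -1 (negative reciprocals).
m1 * m2 = (1) * (-1) = -1, confirming perpendicularity.

Perpendicular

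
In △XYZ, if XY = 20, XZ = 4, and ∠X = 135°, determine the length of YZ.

Law of cosines: YZ^2 = 20^2 + 4^2 - 2(20)(4)cos(135°) = 80*sqrt(2) + 416, so YZ = 4*sqrt(5*sqrt(2) + 26).

4*sqrt(5*sqrt(2) + 26)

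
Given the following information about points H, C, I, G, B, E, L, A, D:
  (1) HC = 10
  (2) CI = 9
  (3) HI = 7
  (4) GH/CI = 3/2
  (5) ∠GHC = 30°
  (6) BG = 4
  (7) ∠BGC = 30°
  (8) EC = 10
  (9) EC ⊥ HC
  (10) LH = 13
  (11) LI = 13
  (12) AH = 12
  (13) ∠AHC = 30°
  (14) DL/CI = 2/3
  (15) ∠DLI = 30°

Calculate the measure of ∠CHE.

Step 1: By the law of cosines on triangle HCE: HE² = 10² + 10² − 2·10·10·cos(90°) = 200, so HE = 10·√2.
Step 2: By the inverse law of cosines on triangle CHE: cos(∠CHE) = (10² + (10·√2)² − 10²) / (2·10·10·√2) = 200/282.84 = 0.7071, so ∠CHE = 45°.

Therefore, the measure of angle ∠CHE = 45°.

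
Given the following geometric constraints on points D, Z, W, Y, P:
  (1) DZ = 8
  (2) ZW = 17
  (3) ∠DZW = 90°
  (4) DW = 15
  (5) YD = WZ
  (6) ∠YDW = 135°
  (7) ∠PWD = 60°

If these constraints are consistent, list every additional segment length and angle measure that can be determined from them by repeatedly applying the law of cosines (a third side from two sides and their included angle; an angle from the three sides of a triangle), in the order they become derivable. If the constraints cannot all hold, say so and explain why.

These constraints are not satisfiable: (1), (2) and (4) fix all three sides of triangle DZW, so by the law of cosines cos(∠DZW) = (8² + 17² − 15²) / (2·8·17) = 0.4706, i.e. ∠DZW ≈ 61.93°, which contradicts (3) ∠DZW = 90°. No planar figure meets all of them, so nothing further can be derived.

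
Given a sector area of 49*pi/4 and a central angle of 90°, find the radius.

The sector covers 90°/360° = 1/4 of the full circle.
Full circle area = 49*pi/4 / 1/4 = 49*pi.
Since full area = πr², we get r² = 49*pi/π = 49, so r = 7.

7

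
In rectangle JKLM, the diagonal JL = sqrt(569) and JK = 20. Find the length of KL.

Using the Pythagorean theorem: d^2 = a^2 + b^2
b^2 = d^2 - a^2
b^2 = 569 - 400
b^2 = 169
b = sqrt(169) = 13

13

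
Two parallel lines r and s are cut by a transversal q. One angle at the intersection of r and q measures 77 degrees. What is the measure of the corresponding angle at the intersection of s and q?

Corresponding angles are equal: 77 degrees.

77 degrees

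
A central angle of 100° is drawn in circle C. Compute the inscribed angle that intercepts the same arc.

Inscribed angle = 100° / 2 = 50° (inscribed angle theorem).

50°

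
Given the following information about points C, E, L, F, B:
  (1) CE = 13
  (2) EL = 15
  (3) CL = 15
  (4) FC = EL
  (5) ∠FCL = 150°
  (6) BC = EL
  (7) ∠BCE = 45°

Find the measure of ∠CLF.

From the given relations: FC = EL = 15.
Step 1: By the law of cosines on triangle LCF: LF² = 15² + 15² − 2·15·15·cos(150°) = 839.71, so LF ≈ 28.98.
Step 2: By the inverse law of cosines on triangle CLF: cos(∠CLF) = (15² + 28.98² − 15²) / (2·15·28.98) = 839.71/869.33 = 0.9659, so ∠CLF = 15°.

Therefore, the measure of angle ∠CLF = 15°.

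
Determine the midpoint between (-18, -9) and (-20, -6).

The midpoint is the point halfway along the segment.
Move half the horizontal distance: -18 + (-20 - -18)/2 = -18 + -2/2 = -19
Move half the vertical distance: -9 + (-6 - -9)/2 = -9 + 3/2 = -15/2
Midpoint = (-19, -15/2)

(-19, -15/2)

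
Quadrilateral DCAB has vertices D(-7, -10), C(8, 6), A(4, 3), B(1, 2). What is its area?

Using the Shoelace formula for a quadrilateral (vertices in order):
Area = (1/2)|sum of (x_i * y_(i+1) - x_(i+1) * y_i)|
Terms: (-7*6 - 8*-10) = 38, (8*3 - 4*6) = 0, (4*2 - 1*3) = 5, (1*-10 - -7*2) = 4
Sum = 47
Area = (1/2)(47) = 47/2

47/2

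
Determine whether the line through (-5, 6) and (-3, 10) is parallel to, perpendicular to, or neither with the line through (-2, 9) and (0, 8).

Slope of line 1: m1 = (10 - 6)/(-3 - -5) = 4/2 = 2
Slope of line 2: m2 = (8 - 9)/(0 - -2) = -1/2 = -1/2
Two lines are perpendicular when the product of their slopes is -1 (negative reciprocals).
m1 * m2 = (2) * (-1/2) = -1, confirming perpendicularity.

Perpendicular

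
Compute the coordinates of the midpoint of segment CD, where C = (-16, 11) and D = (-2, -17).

The midpoint is the point halfway along the segment.
Move half the horizontal distance: -16 + (-2 - -16)/2 = -16 + 14/2 = -9
Move half the vertical distance: 11 + (-17 - 11)/2 = 11 + -28/2 = -3
Midpoint = (-9, -3)

(-9, -3)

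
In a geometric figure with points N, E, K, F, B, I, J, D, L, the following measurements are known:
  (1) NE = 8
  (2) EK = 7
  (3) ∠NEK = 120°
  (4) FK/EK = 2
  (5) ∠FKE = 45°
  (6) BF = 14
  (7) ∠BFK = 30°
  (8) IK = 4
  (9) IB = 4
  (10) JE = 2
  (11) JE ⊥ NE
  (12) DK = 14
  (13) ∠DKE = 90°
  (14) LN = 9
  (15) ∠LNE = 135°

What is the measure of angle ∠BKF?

From the given relations: FK = 2·EK = 2·7 = 14.
Step 1: By the law of cosines on triangle KFB: KB² = 14² + 14² − 2·14·14·cos(30°) = 52.52, so KB ≈ 7.25.
Step 2: By the inverse law of cosines on triangle BKF: cos(∠BKF) = (7.25² + 14² − 14²) / (2·7.25·14) = 52.52/202.91 = 0.2588, so ∠BKF = 75°.

Therefore, the measure of angle ∠BKF = 75°.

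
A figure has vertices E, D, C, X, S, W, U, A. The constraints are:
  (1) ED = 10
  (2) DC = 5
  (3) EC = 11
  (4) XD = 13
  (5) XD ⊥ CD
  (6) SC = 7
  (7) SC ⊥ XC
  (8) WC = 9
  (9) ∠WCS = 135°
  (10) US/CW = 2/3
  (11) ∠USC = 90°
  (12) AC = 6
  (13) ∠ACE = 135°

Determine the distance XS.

Step 1: By the law of cosines on triangle CDX: CX² = 5² + 13² − 2·5·13·cos(90°) = 194, so CX = √194.
Step 2: By the law of cosines on triangle XCS: XS² = √194² + 7² − 2·√194·7·cos(90°) = 243, so XS = 9·√3.

Therefore, the length of XS = 9·√3.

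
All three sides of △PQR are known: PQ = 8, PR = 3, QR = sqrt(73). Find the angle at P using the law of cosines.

By the inverse law of cosines: cos(P) = (PQ² + PR² - QR²) / (2 × PQ × PR)
cos(P) = (8² + 3² - (sqrt(73))²) / (2 × 8 × 3)
cos(P) = (64 + 9 - (73)) / 48
cos(P) = 0
P = arccos(0) = 90°

90°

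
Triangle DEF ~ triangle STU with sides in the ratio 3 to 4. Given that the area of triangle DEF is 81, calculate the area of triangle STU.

The ratio of areas of similar triangles = (side ratio)^2.
Side ratio = 3:4, so area ratio = 9:16.
Area of STU / Area of DEF = 16/9
Area of STU = 81 * 16/9 = 144

144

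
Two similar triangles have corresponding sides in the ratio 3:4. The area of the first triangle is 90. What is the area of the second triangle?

The ratio of areas of similar triangles = (side ratio)^2.
Side ratio = 3:4, so area ratio = 9:16.
Area of the second triangle / Area of the first triangle = 16/9
Area of the second triangle = 90 * 16/9 = 160

160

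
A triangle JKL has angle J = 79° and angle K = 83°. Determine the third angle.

By the triangle angle sum property, the three interior angles of any triangle add up to 180°.
We know angle J = 79° and angle K = 83°, so their sum is 162°.
Therefore angle L = 180° - 162° = 18°.

18 degrees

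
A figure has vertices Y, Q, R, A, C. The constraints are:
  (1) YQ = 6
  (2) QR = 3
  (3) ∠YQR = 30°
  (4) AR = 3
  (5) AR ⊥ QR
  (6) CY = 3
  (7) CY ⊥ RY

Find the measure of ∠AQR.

Step 1: By the law of cosines on triangle QRA: QA² = 3² + 3² − 2·3·3·cos(90°) = 18, so QA = 3·√2.
Step 2: By the inverse law of cosines on triangle AQR: cos(∠AQR) = ((3·√2)² + 3² − 3²) / (2·3·√2·3) = 18/25.46 = 0.7071, so ∠AQR = 45°.

Therefore, the measure of angle ∠AQR = 45°.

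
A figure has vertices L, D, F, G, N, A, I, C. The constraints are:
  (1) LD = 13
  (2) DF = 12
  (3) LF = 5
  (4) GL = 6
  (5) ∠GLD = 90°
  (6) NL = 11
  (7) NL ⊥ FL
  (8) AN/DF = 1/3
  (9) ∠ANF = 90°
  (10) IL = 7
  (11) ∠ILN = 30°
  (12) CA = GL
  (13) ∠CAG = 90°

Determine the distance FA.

From the given relations: AN = 1/3·DF = 1/3·12 = 4.
Step 1: By the law of cosines on triangle FLN: FN² = 5² + 11² − 2·5·11·cos(90°) = 146, so FN = √146.
Step 2: By the law of cosines on triangle FNA: FA² = √146² + 4² − 2·√146·4·cos(90°) = 162, so FA = 9·√2.

Therefore, the length of FA = 9·√2.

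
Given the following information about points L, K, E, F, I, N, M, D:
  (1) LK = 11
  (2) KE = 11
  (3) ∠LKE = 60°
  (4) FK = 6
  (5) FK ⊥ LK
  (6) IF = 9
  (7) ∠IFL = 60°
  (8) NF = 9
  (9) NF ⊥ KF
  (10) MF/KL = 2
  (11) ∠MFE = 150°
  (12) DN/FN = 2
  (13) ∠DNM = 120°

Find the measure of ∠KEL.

Step 1: By the law of cosines on triangle EKL: EL² = 11² + 11² − 2·11·11·cos(60°) = 121, so EL = 11.
Step 2: By the inverse law of cosines on triangle KEL: cos(∠KEL) = (11² + 11² − 11²) / (2·11·11) = 121/242 = 0.5, so ∠KEL = 60°.

Therefore, the measure of angle ∠KEL = 60°.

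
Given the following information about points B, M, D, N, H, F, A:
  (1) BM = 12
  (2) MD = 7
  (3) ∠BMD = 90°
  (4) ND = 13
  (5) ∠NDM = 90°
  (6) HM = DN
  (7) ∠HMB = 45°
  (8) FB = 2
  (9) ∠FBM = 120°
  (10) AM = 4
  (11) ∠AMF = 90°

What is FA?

Step 1: By the law of cosines on triangle FBM: FM² = 2² + 12² − 2·2·12·cos(120°) = 172, so FM = 2·√43.
Step 2: By the law of cosines on triangle FMA: FA² = (2·√43)² + 4² − 2·2·√43·4·cos(90°) = 188, so FA = 2·√47.

Therefore, the length of FA = 2·√47.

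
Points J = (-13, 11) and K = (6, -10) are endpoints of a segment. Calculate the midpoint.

M = ((x₁ + x₂)/2, (y₁ + y₂)/2)
= ((-13 + 6)/2, (11 + -10)/2)
= (-7/2, 1/2) = (-7/2, 1/2)

(-7/2, 1/2)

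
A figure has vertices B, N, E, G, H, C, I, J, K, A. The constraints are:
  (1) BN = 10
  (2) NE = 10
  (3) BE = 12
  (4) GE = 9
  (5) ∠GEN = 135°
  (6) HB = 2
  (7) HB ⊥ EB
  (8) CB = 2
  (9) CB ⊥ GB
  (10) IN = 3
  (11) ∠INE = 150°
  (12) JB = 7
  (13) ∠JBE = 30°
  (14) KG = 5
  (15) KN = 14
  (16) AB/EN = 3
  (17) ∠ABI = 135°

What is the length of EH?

Step 1: By the law of cosines on triangle EBH: EH² = 12² + 2² − 2·12·2·cos(90°) = 148, so EH = 2·√37.

Therefore, the length of EH = 2·√37.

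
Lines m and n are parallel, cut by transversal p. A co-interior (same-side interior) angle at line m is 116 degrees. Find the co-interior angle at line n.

Co-interior angles (same-side interior) formed by parallel lines and a transversal are supplementary (sum to 180 degrees).
The given angle is 116 degrees.
The co-interior angle = 180 - 116 = 64 degrees.

64 degrees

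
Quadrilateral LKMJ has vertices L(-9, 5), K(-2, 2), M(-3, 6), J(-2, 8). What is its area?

Using the Shoelace formula for a quadrilateral (vertices in order):
Area = (1/2)|sum of (x_i * y_(i+1) - x_(i+1) * y_i)|
Terms: (-9*2 - -2*5) = -8, (-2*6 - -3*2) = -6, (-3*8 - -2*6) = -12, (-2*5 - -9*8) = 62
Sum = 36
Area = (1/2)(36) = 18

18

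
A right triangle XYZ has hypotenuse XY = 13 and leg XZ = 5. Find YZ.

Rearranging the Pythagorean theorem to solve for the unknown leg:
leg^2 = hypotenuse^2 - known_leg^2 = 169 - 25 = 144
leg = sqrt(144) = 12.

12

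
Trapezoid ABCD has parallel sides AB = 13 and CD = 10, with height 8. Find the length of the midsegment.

The midsegment (median) of a trapezoid connects the midpoints of the non-parallel sides.
Its length is the average of the two bases: (13 + 10) / 2 = 23/2.

23/2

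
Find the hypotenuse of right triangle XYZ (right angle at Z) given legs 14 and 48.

By the Pythagorean theorem: XY^2 = XZ^2 + YZ^2
XY^2 = 14^2 + 48^2 = 196 + 2304 = 2500
XY = sqrt(2500) = 50

50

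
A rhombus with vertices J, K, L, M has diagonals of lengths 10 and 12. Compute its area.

The diagonals of a rhombus divide it into four right triangles.
Each triangle has legs 10/ 2 = 5 and 12/2 = 6, so each has area (1/2)*5*6 = 15.
Four such triangles give total area = (d1 * d2) / 2 = 60.

60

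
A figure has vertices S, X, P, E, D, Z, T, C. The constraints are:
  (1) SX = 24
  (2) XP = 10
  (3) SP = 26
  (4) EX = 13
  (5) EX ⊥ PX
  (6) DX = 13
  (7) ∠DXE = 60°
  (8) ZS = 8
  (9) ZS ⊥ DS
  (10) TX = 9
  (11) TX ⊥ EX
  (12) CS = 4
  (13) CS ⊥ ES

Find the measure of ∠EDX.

Step 1: By the law of cosines on triangle DXE: DE² = 13² + 13² − 2·13·13·cos(60°) = 169, so DE = 13.
Step 2: By the inverse law of cosines on triangle EDX: cos(∠EDX) = (13² + 13² − 13²) / (2·13·13) = 169/338 = 0.5, so ∠EDX = 60°.

Therefore, the measure of angle ∠EDX = 60°.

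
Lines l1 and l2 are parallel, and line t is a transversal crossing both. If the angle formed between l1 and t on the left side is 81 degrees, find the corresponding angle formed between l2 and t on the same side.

Corresponding angles are equal: 81 degrees.

81 degrees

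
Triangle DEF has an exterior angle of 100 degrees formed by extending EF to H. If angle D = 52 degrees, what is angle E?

angle E = 100 - 52 = 48 degrees (exterior angle theorem).

48 degrees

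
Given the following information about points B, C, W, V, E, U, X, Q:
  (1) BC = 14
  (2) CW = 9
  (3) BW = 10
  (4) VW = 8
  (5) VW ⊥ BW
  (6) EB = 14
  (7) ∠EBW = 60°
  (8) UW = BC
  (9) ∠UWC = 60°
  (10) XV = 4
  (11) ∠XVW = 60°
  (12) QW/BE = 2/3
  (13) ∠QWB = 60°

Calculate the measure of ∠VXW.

Step 1: By the law of cosines on triangle XVW: XW² = 4² + 8² − 2·4·8·cos(60°) = 48, so XW = 4·√3.
Step 2: By the inverse law of cosines on triangle VXW: cos(∠VXW) = (4² + (4·√3)² − 8²) / (2·4·4·√3) = 0/55.43 = 0, so ∠VXW = 90°.

Therefore, the measure of angle ∠VXW = 90°.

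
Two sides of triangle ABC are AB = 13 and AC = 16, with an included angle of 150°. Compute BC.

By the law of cosines: BC^2 = AB^2 + AC^2 - 2*AB*AC*cos(A)
BC^2 = 13^2 + 16^2 - 2*13*16*cos(150°)
BC^2 = 169 + 256 - 416*(-sqrt(3)/2)
BC^2 = 208*sqrt(3) + 425
BC = sqrt(208*sqrt(3) + 425)

sqrt(208*sqrt(3) + 425)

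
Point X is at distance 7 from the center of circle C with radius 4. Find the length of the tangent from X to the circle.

The tangent, radius, and line from the external point to the center form a right triangle.
The right angle is where the tangent meets the radius.
By the Pythagorean theorem: tangent² + 4² = 7²
tangent² = 49 - 16 = 33
tangent = sqrt(33)

sqrt(33)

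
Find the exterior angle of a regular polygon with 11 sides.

Each exterior angle of a regular n-gon is 360 / n.
For n = 11: 360 / 11 = 360/11 degrees.

360/11 degrees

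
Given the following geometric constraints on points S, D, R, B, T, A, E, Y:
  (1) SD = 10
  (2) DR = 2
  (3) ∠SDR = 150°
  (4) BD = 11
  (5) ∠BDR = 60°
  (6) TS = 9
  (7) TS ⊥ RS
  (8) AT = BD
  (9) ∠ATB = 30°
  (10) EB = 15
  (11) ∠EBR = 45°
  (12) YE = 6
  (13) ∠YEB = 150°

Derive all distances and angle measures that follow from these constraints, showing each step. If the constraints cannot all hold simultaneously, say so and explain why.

The constraints are consistent.

From the given relations:
  AT = BD = 11

Step 1: From SD = 10, DR = 2, and ∠SDR = 150°, by the law of cosines:
  SR² = SD² + DR² - 2·SD·DR·cos(150°) = 100 + 4 + 34.64 = 138.6
  SR ≈ 11.77

Step 2: From RD = 2, DB = 11, and ∠RDB = 60°, by the law of cosines:
  RB² = RD² + DB² - 2·RD·DB·cos(60°) = 4 + 121 - 22 = 103
  RB = √103

Step 3: From BE = 15, EY = 6, and ∠BEY = 150°, by the law of cosines:
  BY² = BE² + EY² - 2·BE·EY·cos(150°) = 225 + 36 + 155.9 = 416.9
  BY ≈ 20.42

Step 4: From RS = 11.77, ST = 9, and ∠RST = 90°, by the law of cosines:
  RT² = RS² + ST² - 2·RS·ST·cos(90°) = 138.6 + 81 - 0 = 219.6
  RT ≈ 14.82

Step 5: From RB = √103, BE = 15, and ∠RBE = 45°, by the law of cosines:
  RE² = RB² + BE² - 2·RB·BE·cos(45°) = 103 + 225 - 215.3 = 112.7
  RE ≈ 10.62

Step 6: From SD = 10, SR = 11.77, DR = 2, by the inverse law of cosines:
  cos(∠DSR) = (SD² + SR² - DR²) / (2·SD·SR)
  ∠DSR = 4.87°

Step 7: From RB = √103, RD = 2, BD = 11, by the inverse law of cosines:
  cos(∠BRD) = (RB² + RD² - BD²) / (2·RB·RD)
  ∠BRD = 110.17°

Step 8: From RD = 2, RS = 11.77, DS = 10, by the inverse law of cosines:
  cos(∠DRS) = (RD² + RS² - DS²) / (2·RD·RS)
  ∠DRS = 25.13°

Step 9: From BD = 11, BR = √103, DR = 2, by the inverse law of cosines:
  cos(∠DBR) = (BD² + BR² - DR²) / (2·BD·BR)
  ∠DBR = 9.83°

Step 10: From BE = 15, BY = 20.42, EY = 6, by the inverse law of cosines:
  cos(∠EBY) = (BE² + BY² - EY²) / (2·BE·BY)
  ∠EBY = 8.45°

Step 11: From YB = 20.42, YE = 6, BE = 15, by the inverse law of cosines:
  cos(∠BYE) = (YB² + YE² - BE²) / (2·YB·YE)
  ∠BYE = 21.55°

Step 12: From RB = √103, RE = 10.62, BE = 15, by the inverse law of cosines:
  cos(∠BRE) = (RB² + RE² - BE²) / (2·RB·RE)
  ∠BRE = 92.47°

Step 13: From RS = 11.77, RT = 14.82, ST = 9, by the inverse law of cosines:
  cos(∠SRT) = (RS² + RT² - ST²) / (2·RS·RT)
  ∠SRT = 37.39°

Step 14: From TR = 14.82, TS = 9, RS = 11.77, by the inverse law of cosines:
  cos(∠RTS) = (TR² + TS² - RS²) / (2·TR·TS)
  ∠RTS = 52.61°

Step 15: From EB = 15, ER = 10.62, BR = √103, by the inverse law of cosines:
  cos(∠BER) = (EB² + ER² - BR²) / (2·EB·ER)
  ∠BER = 42.53°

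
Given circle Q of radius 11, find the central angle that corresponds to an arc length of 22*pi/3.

The full circumference is 2πr = 22*pi.
The arc is 22*pi/3 / 22*pi = 1/3 of the full circle.
So the central angle = 1/3 × 360° = 120°.

120°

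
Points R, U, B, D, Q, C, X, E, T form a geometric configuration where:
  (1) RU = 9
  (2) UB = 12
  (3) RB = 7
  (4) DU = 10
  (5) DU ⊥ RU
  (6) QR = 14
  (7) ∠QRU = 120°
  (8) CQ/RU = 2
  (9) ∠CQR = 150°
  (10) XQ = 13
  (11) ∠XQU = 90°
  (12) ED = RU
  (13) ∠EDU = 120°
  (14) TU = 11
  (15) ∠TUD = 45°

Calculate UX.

Step 1: By the law of cosines on triangle URQ: UQ² = 9² + 14² − 2·9·14·cos(120°) = 403, so UQ ≈ 20.07.
Step 2: By the law of cosines on triangle UQX: UX² = 20.07² + 13² − 2·20.07·13·cos(90°) = 572, so UX = 2·√143.

Therefore, the length of UX = 2·√143.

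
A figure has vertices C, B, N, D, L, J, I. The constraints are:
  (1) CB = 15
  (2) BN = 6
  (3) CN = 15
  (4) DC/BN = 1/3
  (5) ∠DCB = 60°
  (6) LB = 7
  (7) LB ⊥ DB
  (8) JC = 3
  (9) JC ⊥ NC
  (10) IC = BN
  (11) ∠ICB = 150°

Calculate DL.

From the given relations: DC = 1/3·BN = 1/3·6 = 2.
Step 1: By the law of cosines on triangle BCD: BD² = 15² + 2² − 2·15·2·cos(60°) = 199, so BD = √199.
Step 2: By the law of cosines on triangle DBL: DL² = √199² + 7² − 2·√199·7·cos(90°) = 248, so DL = 2·√62.

Therefore, the length of DL = 2·√62.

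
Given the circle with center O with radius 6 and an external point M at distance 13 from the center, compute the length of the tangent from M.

tangent = √(d² - r²) = √(13² - 6²) = √(169 - 36) = √133 = sqrt(133)

sqrt(133)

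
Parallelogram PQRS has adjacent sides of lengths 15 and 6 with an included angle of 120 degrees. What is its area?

Area = a * b * sin(theta)
Area = 15 * 6 * sin(120 degrees)
Area = 90 * sqrt(3)/2
Area = 45*sqrt(3)

45*sqrt(3)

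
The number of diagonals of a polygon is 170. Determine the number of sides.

Using d = n(n - 3)/2, we solve 170 = n(n - 3)/2.
So n(n - 3) = 340.
Testing n = 20: 20 * 17 = 340 = 340. Correct.
The polygon has 20 sides.

20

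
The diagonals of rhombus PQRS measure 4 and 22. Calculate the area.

Area of a rhombus = (d1 * d2) / 2
Area = (4 * 22) / 2
Area = 88 / 2
Area = 44

44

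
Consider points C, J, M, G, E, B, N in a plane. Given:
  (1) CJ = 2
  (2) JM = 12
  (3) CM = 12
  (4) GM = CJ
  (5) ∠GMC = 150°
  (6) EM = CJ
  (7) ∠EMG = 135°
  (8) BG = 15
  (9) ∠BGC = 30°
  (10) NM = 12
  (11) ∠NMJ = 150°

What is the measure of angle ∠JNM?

Step 1: By the law of cosines on triangle NMJ: NJ² = 12² + 12² − 2·12·12·cos(150°) = 537.42, so NJ ≈ 23.18.
Step 2: By the inverse law of cosines on triangle JNM: cos(∠JNM) = (23.18² + 12² − 12²) / (2·23.18·12) = 537.42/556.37 = 0.9659, so ∠JNM = 15°.

Therefore, the measure of angle ∠JNM = 15°.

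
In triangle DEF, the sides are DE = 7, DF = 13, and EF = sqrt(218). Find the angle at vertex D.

By the inverse law of cosines: cos(D) = (DE² + DF² - EF²) / (2 × DE × DF)
cos(D) = (7² + 13² - (sqrt(218))²) / (2 × 7 × 13)
cos(D) = (49 + 169 - (218)) / 182
cos(D) = 0
D = arccos(0) = 90°

90°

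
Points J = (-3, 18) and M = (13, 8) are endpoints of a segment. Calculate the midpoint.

The midpoint is the point halfway along the segment.
Move half the horizontal distance: -3 + (13 - -3)/2 = -3 + 16/2 = 5
Move half the vertical distance: 18 + (8 - 18)/2 = 18 + -10/2 = 13
Midpoint = (5, 13)

(5, 13)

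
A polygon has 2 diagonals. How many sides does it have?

Using d = n(n - 3)/2, we solve 2 = n(n - 3)/2.
So n(n - 3) = 4.
Testing n = 4: 4 * 1 = 4 = 4. Correct.
The polygon has 4 sides.

4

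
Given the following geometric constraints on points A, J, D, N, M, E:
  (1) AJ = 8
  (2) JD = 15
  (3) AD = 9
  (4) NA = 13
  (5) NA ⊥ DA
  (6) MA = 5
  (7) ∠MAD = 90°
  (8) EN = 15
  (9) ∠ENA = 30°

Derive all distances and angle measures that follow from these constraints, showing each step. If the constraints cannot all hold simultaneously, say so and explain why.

The constraints are consistent.

Step 1: From AN = 13, NE = 15, and ∠ANE = 30°, by the law of cosines:
  AE² = AN² + NE² - 2·AN·NE·cos(30°) = 169 + 225 - 337.7 = 56.25
  AE ≈ 7.5

Step 2: From DA = 9, AN = 13, and ∠DAN = 90°, by the law of cosines:
  DN² = DA² + AN² - 2·DA·AN·cos(90°) = 81 + 169 - 0 = 250
  DN = 5·√10

Step 3: From DA = 9, AM = 5, and ∠DAM = 90°, by the law of cosines:
  DM² = DA² + AM² - 2·DA·AM·cos(90°) = 81 + 25 - 0 = 106
  DM = √106

Step 4: From AD = 9, AJ = 8, DJ = 15, by the inverse law of cosines:
  cos(∠DAJ) = (AD² + AJ² - DJ²) / (2·AD·AJ)
  ∠DAJ = 123.75°

Step 5: From JA = 8, JD = 15, AD = 9, by the inverse law of cosines:
  cos(∠AJD) = (JA² + JD² - AD²) / (2·JA·JD)
  ∠AJD = 29.93°

Step 6: From DA = 9, DJ = 15, AJ = 8, by the inverse law of cosines:
  cos(∠ADJ) = (DA² + DJ² - AJ²) / (2·DA·DJ)
  ∠ADJ = 26.32°

Step 7: From AE = 7.5, AN = 13, EN = 15, by the inverse law of cosines:
  cos(∠EAN) = (AE² + AN² - EN²) / (2·AE·AN)
  ∠EAN = 89.93°

Step 8: From DA = 9, DM = √106, AM = 5, by the inverse law of cosines:
  cos(∠ADM) = (DA² + DM² - AM²) / (2·DA·DM)
  ∠ADM = 29.05°

Step 9: From DA = 9, DN = 5·√10, AN = 13, by the inverse law of cosines:
  cos(∠ADN) = (DA² + DN² - AN²) / (2·DA·DN)
  ∠ADN = 55.3°

Step 10: From NA = 13, ND = 5·√10, AD = 9, by the inverse law of cosines:
  cos(∠AND) = (NA² + ND² - AD²) / (2·NA·ND)
  ∠AND = 34.7°

Step 11: From MA = 5, MD = √106, AD = 9, by the inverse law of cosines:
  cos(∠AMD) = (MA² + MD² - AD²) / (2·MA·MD)
  ∠AMD = 60.95°

Step 12: From EA = 7.5, EN = 15, AN = 13, by the inverse law of cosines:
  cos(∠AEN) = (EA² + EN² - AN²) / (2·EA·EN)
  ∠AEN = 60.07°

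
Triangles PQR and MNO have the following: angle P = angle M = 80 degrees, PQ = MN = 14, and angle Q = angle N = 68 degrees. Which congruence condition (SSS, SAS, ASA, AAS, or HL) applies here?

Consider the given information: angle P = angle M = 80 degrees, PQ = MN = 14, and angle Q = angle N = 68 degrees
This is not SSS or SAS: SSS requires all three pairs of sides, but we don't have that. SAS requires two sides and the included angle between them.
The correct criterion is ASA. Two pairs of corresponding angles and the included side are equal (Angle-Side-Angle).

ASA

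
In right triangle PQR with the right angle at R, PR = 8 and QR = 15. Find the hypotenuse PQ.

PQ = sqrt(8^2 + 15^2) = sqrt(289) = 17

17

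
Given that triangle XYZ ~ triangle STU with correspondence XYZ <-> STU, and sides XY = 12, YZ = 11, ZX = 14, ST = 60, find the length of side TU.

Since the triangles are similar, the ratio of corresponding sides is constant.
Scale factor k = ST / XY = 60 / 12 = 5
TU = k * YZ = 5 * 11 = 55

55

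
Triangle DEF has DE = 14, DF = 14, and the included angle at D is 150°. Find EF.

Law of cosines: EF^2 = 14^2 + 14^2 - 2(14)(14)cos(150°) = 196*sqrt(3) + 392, so EF = 14*sqrt(sqrt(3) + 2).

14*sqrt(sqrt(3) + 2)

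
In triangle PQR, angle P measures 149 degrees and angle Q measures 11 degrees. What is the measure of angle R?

Let angle R = x. Then 149 + 11 + x = 180.
x = 180 - 160 = 20 degrees.

20 degrees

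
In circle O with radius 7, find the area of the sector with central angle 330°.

Sector area = π(7²)(11/12) = 539*pi/12

539*pi/12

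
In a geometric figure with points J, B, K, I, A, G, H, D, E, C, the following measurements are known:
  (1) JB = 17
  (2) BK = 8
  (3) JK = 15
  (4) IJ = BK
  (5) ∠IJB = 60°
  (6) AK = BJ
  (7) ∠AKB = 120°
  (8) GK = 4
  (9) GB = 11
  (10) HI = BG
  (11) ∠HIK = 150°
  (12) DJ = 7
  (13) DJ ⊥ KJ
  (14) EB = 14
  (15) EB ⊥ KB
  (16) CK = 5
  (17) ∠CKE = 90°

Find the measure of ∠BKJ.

Step 1: By the inverse law of cosines on triangle BKJ: cos(∠BKJ) = (8² + 15² − 17²) / (2·8·15) = 0/240 = 0, so ∠BKJ = 90°.

Therefore, the measure of angle ∠BKJ = 90°.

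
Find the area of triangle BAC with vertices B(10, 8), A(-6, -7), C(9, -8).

The Shoelace formula computes the area from vertex coordinates by summing cross products.
For vertices (10,8), (-6,-7), (9,-8):
Signed sum = 10*-7 - -6*8 + -6*-8 - 9*-7 + 9*8 - 10*-8
= -22 + 111 + 152 = 241
Area = (1/2)|241| = 241/2.

241/2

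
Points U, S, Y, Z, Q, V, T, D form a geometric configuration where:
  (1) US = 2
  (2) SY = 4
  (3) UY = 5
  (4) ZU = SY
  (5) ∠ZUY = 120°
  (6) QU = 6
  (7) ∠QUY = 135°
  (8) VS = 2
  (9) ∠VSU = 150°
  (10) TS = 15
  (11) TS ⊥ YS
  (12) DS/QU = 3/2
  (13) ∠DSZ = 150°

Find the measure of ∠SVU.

Step 1: By the law of cosines on triangle VSU: VU² = 2² + 2² − 2·2·2·cos(150°) = 14.93, so VU ≈ 3.86.
Step 2: By the inverse law of cosines on triangle SVU: cos(∠SVU) = (2² + 3.86² − 2²) / (2·2·3.86) = 14.93/15.45 = 0.9659, so ∠SVU = 15°.

Therefore, the measure of angle ∠SVU = 15°.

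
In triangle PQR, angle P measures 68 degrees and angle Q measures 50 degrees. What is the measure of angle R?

angle R = 180 - 68 - 50 = 62 degrees.

62 degrees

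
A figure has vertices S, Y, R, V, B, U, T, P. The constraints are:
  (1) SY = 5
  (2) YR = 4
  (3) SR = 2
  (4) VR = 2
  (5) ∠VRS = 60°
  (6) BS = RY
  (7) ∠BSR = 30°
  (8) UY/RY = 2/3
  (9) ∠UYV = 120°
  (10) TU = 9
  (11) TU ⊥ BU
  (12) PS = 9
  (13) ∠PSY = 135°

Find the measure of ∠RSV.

Step 1: By the law of cosines on triangle SRV: SV² = 2² + 2² − 2·2·2·cos(60°) = 4, so SV = 2.
Step 2: By the inverse law of cosines on triangle RSV: cos(∠RSV) = (2² + 2² − 2²) / (2·2·2) = 4/8 = 0.5, so ∠RSV = 60°.

Therefore, the measure of angle ∠RSV = 60°.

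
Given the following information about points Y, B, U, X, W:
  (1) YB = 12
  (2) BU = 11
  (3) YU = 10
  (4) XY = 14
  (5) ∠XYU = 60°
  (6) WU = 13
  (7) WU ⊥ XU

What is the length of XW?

Step 1: By the law of cosines on triangle UYX: UX² = 10² + 14² − 2·10·14·cos(60°) = 156, so UX = 2·√39.
Step 2: By the law of cosines on triangle XUW: XW² = (2·√39)² + 13² − 2·2·√39·13·cos(90°) = 325, so XW = 5·√13.

Therefore, the length of XW = 5·√13.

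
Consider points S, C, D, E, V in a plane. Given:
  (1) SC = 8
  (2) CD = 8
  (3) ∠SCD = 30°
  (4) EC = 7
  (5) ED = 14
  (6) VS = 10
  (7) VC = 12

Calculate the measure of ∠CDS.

Step 1: By the law of cosines on triangle DCS: DS² = 8² + 8² − 2·8·8·cos(30°) = 17.15, so DS ≈ 4.14.
Step 2: By the inverse law of cosines on triangle CDS: cos(∠CDS) = (8² + 4.14² − 8²) / (2·8·4.14) = 17.15/66.26 = 0.2588, so ∠CDS = 75°.

Therefore, the measure of angle ∠CDS = 75°.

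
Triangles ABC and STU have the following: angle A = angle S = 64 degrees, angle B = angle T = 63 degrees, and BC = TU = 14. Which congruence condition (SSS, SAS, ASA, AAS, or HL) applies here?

The given information provides:
angle A = angle S = 64 degrees, angle B = angle T = 63 degrees, and BC = TU = 14
This matches the AAS congruence theorem.
Two pairs of corresponding angles and a non-included side are equal (Angle-Angle-Side).

AAS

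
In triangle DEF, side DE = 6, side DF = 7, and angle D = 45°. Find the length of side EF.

By the law of cosines: EF^2 = DE^2 + DF^2 - 2*DE*DF*cos(D)
EF^2 = 6^2 + 7^2 - 2*6*7*cos(45°)
EF^2 = 36 + 49 - 84*(sqrt(2)/2)
EF^2 = 85 - 42*sqrt(2)
EF = sqrt(85 - 42*sqrt(2))

sqrt(85 - 42*sqrt(2))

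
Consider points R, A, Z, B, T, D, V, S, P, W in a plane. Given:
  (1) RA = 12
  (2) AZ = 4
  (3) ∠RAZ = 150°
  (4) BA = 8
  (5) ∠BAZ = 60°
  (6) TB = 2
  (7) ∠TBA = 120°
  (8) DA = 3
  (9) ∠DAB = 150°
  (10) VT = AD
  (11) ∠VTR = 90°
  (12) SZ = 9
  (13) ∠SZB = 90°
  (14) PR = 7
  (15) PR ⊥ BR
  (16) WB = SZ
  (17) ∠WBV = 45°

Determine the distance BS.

Step 1: By the law of cosines on triangle ZAB: ZB² = 4² + 8² − 2·4·8·cos(60°) = 48, so ZB = 4·√3.
Step 2: By the law of cosines on triangle BZS: BS² = (4·√3)² + 9² − 2·4·√3·9·cos(90°) = 129, so BS = √129.

Therefore, the length of BS = √129.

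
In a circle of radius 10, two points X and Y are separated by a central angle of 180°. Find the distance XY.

Chord length = 2r sin(θ/2)
= 2 × 10 × sin(180°/2)
= 2 × 10 × sin(90°)
= 20

20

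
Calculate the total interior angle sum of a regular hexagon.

The sum of interior angles of an n-sided polygon is (n - 2) * 180.
For n = 6: (6 - 2) * 180 = 4 * 180 = 720 degrees.

720 degrees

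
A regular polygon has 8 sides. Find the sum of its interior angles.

The sum of interior angles of an n-sided polygon is (n - 2) * 180.
For n = 8: (8 - 2) * 180 = 6 * 180 = 1080 degrees.

1080 degrees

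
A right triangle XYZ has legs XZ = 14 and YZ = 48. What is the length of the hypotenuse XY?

XY = sqrt(14^2 + 48^2) = sqrt(2500) = 50

50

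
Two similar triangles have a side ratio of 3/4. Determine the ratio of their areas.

Area ratio = (side ratio)^2 = (3/4)^2 = 9:16.

9:16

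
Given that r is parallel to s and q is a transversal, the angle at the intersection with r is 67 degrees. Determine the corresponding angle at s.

Corresponding angles formed by parallel lines and a transversal are equal.
The given angle is 67 degrees.
The corresponding angle = 67 degrees.

67 degrees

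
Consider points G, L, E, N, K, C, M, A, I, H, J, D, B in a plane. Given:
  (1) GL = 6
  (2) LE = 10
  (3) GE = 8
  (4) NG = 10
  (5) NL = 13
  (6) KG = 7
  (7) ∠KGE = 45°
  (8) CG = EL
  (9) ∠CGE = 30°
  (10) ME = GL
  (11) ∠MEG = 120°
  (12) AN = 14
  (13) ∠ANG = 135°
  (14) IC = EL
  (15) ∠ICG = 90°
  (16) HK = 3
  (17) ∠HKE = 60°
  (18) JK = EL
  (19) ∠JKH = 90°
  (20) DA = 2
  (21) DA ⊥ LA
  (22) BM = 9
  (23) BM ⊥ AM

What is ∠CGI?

From the given relations: CG = EL = 10; IC = EL = 10.
Step 1: By the law of cosines on triangle GCI: GI² = 10² + 10² − 2·10·10·cos(90°) = 200, so GI = 10·√2.
Step 2: By the inverse law of cosines on triangle CGI: cos(∠CGI) = (10² + (10·√2)² − 10²) / (2·10·10·√2) = 200/282.84 = 0.7071, so ∠CGI = 45°.

Therefore, the measure of angle ∠CGI = 45°.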